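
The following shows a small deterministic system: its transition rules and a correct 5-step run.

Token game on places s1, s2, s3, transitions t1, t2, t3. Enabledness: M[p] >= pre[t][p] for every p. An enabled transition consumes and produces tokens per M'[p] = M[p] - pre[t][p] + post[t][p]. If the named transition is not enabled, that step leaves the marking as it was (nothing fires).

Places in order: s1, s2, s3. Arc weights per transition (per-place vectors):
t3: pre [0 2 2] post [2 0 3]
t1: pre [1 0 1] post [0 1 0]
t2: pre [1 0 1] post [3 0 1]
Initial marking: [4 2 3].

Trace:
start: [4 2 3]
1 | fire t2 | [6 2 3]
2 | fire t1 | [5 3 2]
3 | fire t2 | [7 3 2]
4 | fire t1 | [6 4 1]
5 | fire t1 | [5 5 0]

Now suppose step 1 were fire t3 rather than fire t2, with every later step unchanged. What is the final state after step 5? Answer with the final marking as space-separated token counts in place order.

5 3 1

(re-executing from step 1 with the substitution; state before step 1: [4 2 3])
1 | fire t3 | [6 0 4]
2 | fire t1 | [5 1 3]
3 | fire t2 | [7 1 3]
4 | fire t1 | [6 2 2]
5 | fire t1 | [5 3 1]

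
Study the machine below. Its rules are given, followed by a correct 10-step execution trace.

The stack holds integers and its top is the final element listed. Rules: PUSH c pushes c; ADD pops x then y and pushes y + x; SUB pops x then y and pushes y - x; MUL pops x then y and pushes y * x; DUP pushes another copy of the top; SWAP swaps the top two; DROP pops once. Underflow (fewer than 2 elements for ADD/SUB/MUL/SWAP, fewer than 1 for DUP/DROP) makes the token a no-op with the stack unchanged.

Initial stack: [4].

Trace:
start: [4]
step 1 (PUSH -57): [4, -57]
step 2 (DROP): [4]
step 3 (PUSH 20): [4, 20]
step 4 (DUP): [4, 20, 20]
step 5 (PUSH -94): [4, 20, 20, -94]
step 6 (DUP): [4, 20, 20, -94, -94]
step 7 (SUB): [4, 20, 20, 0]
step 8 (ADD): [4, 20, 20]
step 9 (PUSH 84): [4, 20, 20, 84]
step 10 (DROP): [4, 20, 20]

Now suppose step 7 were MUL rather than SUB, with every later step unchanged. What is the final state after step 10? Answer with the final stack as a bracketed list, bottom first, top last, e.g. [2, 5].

[4, 20, 8856]

(re-executing from step 7 with the substitution; state before step 7: [4, 20, 20, -94, -94])
step 7 (MUL): [4, 20, 20, 8836]
step 8 (ADD): [4, 20, 8856]
step 9 (PUSH 84): [4, 20, 8856, 84]
step 10 (DROP): [4, 20, 8856]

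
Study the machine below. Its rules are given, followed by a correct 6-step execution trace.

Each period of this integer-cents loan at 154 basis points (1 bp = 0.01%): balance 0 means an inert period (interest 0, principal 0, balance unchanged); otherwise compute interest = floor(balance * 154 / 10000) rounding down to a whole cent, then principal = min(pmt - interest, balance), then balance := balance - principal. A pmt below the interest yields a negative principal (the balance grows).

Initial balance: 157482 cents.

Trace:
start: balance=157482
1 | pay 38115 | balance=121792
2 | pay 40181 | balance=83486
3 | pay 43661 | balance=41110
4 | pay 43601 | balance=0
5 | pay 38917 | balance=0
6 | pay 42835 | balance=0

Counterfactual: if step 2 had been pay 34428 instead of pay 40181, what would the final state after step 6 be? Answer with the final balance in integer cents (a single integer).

0

(re-executing from step 2 with the substitution; state before step 2: balance=121792)
2 | pay 34428 | balance=89239
3 | pay 43661 | balance=46952
4 | pay 43601 | balance=4074
5 | pay 38917 | balance=0
6 | pay 42835 | balance=0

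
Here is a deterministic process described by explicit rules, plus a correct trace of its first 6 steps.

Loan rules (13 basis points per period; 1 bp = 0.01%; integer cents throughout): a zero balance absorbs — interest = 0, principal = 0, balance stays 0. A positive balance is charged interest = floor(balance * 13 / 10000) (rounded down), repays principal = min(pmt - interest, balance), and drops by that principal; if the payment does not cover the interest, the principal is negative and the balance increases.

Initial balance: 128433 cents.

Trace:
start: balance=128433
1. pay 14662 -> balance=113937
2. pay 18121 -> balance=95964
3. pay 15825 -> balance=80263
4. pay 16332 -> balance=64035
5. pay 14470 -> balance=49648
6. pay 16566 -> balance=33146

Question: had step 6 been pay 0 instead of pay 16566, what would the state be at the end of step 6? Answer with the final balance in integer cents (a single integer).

(re-executing from step 6 with the substitution; state before step 6: balance=49648)
6. pay 0 -> balance=49712

49712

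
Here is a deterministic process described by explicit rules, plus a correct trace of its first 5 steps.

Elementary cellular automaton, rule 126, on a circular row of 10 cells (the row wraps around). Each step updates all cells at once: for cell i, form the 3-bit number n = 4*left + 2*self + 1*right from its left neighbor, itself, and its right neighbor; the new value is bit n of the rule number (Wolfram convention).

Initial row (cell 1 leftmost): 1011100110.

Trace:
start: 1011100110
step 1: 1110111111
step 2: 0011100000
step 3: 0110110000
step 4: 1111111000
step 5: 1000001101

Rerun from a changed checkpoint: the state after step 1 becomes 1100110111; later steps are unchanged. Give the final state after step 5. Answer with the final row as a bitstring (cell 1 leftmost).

state after step 1 := 1100110111
step 2: 0111111100
step 3: 1100000110
step 4: 1110001111
step 5: 0011011000

0011011000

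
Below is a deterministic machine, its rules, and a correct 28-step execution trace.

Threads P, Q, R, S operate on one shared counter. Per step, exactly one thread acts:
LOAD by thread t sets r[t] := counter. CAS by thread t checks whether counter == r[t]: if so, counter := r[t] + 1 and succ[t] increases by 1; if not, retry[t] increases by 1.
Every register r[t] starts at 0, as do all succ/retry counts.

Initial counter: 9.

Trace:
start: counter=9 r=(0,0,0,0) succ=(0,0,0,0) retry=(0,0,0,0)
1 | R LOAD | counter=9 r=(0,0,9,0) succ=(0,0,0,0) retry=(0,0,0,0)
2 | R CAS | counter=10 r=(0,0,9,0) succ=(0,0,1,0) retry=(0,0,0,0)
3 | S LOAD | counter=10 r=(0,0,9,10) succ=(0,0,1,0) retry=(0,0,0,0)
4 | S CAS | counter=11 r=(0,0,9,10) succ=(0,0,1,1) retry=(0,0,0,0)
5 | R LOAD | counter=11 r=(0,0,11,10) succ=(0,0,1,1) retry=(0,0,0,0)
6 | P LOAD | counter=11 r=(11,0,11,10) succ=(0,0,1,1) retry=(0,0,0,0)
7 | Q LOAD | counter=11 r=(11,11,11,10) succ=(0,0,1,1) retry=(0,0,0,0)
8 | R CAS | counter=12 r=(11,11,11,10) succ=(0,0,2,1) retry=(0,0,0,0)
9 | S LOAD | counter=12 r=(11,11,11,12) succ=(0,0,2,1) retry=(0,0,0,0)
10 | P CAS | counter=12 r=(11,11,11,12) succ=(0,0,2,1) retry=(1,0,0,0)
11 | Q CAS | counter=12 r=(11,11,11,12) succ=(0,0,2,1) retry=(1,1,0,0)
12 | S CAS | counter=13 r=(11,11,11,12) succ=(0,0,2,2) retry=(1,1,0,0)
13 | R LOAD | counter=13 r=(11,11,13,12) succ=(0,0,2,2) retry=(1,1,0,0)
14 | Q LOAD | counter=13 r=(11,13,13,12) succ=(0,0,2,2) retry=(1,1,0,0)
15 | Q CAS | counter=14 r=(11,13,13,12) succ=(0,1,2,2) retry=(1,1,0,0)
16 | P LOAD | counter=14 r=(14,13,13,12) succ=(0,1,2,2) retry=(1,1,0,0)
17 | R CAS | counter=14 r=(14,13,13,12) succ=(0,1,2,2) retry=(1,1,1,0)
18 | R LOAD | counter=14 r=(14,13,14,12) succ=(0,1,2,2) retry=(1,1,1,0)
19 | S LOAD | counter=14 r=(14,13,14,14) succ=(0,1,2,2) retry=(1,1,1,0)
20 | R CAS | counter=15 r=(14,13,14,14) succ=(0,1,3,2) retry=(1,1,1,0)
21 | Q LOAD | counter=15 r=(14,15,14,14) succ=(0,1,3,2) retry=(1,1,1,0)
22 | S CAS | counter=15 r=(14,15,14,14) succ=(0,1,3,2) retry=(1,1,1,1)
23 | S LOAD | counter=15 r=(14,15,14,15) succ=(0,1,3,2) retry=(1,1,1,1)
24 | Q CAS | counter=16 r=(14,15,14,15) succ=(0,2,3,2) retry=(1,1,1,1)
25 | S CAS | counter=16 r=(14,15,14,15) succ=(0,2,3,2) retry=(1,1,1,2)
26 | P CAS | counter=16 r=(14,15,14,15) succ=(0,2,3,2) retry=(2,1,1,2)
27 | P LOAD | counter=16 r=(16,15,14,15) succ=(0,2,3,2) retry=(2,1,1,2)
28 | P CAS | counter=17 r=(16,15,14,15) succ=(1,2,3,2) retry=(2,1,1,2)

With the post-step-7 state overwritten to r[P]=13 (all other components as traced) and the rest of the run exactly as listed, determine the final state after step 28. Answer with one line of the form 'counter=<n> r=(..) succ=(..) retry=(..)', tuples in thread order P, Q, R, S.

state after step 7 := counter=11 r=(13,11,11,10) succ=(0,0,1,1) retry=(0,0,0,0)
8 | R CAS | counter=12 r=(13,11,11,10) succ=(0,0,2,1) retry=(0,0,0,0)
9 | S LOAD | counter=12 r=(13,11,11,12) succ=(0,0,2,1) retry=(0,0,0,0)
10 | P CAS | counter=12 r=(13,11,11,12) succ=(0,0,2,1) retry=(1,0,0,0)
11 | Q CAS | counter=12 r=(13,11,11,12) succ=(0,0,2,1) retry=(1,1,0,0)
12 | S CAS | counter=13 r=(13,11,11,12) succ=(0,0,2,2) retry=(1,1,0,0)
13 | R LOAD | counter=13 r=(13,11,13,12) succ=(0,0,2,2) retry=(1,1,0,0)
14 | Q LOAD | counter=13 r=(13,13,13,12) succ=(0,0,2,2) retry=(1,1,0,0)
15 | Q CAS | counter=14 r=(13,13,13,12) succ=(0,1,2,2) retry=(1,1,0,0)
16 | P LOAD | counter=14 r=(14,13,13,12) succ=(0,1,2,2) retry=(1,1,0,0)
17 | R CAS | counter=14 r=(14,13,13,12) succ=(0,1,2,2) retry=(1,1,1,0)
18 | R LOAD | counter=14 r=(14,13,14,12) succ=(0,1,2,2) retry=(1,1,1,0)
19 | S LOAD | counter=14 r=(14,13,14,14) succ=(0,1,2,2) retry=(1,1,1,0)
20 | R CAS | counter=15 r=(14,13,14,14) succ=(0,1,3,2) retry=(1,1,1,0)
21 | Q LOAD | counter=15 r=(14,15,14,14) succ=(0,1,3,2) retry=(1,1,1,0)
22 | S CAS | counter=15 r=(14,15,14,14) succ=(0,1,3,2) retry=(1,1,1,1)
23 | S LOAD | counter=15 r=(14,15,14,15) succ=(0,1,3,2) retry=(1,1,1,1)
24 | Q CAS | counter=16 r=(14,15,14,15) succ=(0,2,3,2) retry=(1,1,1,1)
25 | S CAS | counter=16 r=(14,15,14,15) succ=(0,2,3,2) retry=(1,1,1,2)
26 | P CAS | counter=16 r=(14,15,14,15) succ=(0,2,3,2) retry=(2,1,1,2)
27 | P LOAD | counter=16 r=(16,15,14,15) succ=(0,2,3,2) retry=(2,1,1,2)
28 | P CAS | counter=17 r=(16,15,14,15) succ=(1,2,3,2) retry=(2,1,1,2)

counter=17 r=(16,15,14,15) succ=(1,2,3,2) retry=(2,1,1,2)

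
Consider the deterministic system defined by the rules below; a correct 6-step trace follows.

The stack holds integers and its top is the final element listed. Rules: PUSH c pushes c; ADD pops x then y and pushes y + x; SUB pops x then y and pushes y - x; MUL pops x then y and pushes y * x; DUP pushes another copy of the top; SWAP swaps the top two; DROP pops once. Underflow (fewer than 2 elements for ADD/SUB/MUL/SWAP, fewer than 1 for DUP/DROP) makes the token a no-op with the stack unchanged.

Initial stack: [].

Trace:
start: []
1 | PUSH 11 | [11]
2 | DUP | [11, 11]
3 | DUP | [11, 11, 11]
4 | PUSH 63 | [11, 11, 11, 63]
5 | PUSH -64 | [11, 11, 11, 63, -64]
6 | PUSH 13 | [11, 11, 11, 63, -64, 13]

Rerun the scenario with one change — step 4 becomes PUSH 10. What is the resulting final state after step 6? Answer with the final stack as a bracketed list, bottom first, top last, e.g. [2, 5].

(re-executing from step 4 with the substitution; state before step 4: [11, 11, 11])
4 | PUSH 10 | [11, 11, 11, 10]
5 | PUSH -64 | [11, 11, 11, 10, -64]
6 | PUSH 13 | [11, 11, 11, 10, -64, 13]

[11, 11, 11, 10, -64, 13]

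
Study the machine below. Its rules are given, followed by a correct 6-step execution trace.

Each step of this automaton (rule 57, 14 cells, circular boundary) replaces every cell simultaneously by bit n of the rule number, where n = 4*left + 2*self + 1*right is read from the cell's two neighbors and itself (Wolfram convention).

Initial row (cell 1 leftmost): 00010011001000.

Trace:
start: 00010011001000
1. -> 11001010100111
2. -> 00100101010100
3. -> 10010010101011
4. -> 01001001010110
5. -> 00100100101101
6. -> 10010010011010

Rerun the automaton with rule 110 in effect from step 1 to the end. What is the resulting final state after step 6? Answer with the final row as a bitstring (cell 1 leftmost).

(re-executing steps 1..6 under rule 110; state before step 1: 00010011001000)
1. -> 00110111011000
2. -> 01111101111000
3. -> 11000111001000
4. -> 11001101011001
5. -> 01011111111011
6. -> 11110000001111

11110000001111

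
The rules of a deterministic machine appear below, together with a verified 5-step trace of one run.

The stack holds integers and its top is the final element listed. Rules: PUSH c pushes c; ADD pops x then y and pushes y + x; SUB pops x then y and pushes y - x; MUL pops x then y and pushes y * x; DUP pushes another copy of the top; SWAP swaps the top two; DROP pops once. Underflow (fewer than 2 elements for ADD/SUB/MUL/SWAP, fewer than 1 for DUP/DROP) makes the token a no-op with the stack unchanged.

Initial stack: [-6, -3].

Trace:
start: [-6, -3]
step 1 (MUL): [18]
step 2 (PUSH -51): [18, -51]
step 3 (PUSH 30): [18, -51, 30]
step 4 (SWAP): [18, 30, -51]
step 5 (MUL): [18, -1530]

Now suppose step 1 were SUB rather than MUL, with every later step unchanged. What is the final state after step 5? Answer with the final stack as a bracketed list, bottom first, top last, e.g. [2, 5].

[-3, -1530]

(re-executing from step 1 with the substitution; state before step 1: [-6, -3])
step 1 (SUB): [-3]
step 2 (PUSH -51): [-3, -51]
step 3 (PUSH 30): [-3, -51, 30]
step 4 (SWAP): [-3, 30, -51]
step 5 (MUL): [-3, -1530]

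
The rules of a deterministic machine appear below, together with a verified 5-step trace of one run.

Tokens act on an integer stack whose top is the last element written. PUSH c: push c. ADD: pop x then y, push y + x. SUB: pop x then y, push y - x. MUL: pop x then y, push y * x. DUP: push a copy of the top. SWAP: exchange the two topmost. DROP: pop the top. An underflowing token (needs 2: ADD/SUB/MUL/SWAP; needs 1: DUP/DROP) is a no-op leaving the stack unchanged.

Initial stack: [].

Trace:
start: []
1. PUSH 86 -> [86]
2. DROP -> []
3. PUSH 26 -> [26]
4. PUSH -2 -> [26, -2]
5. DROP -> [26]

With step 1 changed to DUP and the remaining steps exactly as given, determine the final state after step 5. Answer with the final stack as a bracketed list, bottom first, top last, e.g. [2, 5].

(re-executing from step 1 with the substitution; state before step 1: [])
1. DUP -> []
2. DROP -> []
3. PUSH 26 -> [26]
4. PUSH -2 -> [26, -2]
5. DROP -> [26]

[26]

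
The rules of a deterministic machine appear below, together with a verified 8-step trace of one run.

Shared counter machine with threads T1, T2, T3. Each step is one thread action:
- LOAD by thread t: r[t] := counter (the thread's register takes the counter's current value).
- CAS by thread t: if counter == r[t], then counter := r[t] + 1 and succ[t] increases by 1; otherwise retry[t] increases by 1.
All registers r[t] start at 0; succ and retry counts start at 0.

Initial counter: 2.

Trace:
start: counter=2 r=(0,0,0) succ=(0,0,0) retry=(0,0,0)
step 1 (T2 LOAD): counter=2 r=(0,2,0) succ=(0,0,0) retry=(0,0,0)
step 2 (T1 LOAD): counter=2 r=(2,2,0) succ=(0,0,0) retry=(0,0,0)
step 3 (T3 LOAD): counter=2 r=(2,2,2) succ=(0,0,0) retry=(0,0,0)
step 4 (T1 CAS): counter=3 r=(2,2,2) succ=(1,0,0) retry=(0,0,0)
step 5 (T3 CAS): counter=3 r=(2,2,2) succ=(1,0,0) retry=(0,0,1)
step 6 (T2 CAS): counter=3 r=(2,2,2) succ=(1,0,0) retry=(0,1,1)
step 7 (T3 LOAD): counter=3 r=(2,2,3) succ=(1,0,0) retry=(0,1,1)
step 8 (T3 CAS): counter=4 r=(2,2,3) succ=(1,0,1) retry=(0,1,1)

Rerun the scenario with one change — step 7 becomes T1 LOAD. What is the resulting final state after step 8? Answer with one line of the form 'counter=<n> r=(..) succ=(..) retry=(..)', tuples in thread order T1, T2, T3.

(re-executing from step 7 with the substitution; state before step 7: counter=3 r=(2,2,2) succ=(1,0,0) retry=(0,1,1))
step 7 (T1 LOAD): counter=3 r=(3,2,2) succ=(1,0,0) retry=(0,1,1)
step 8 (T3 CAS): counter=3 r=(3,2,2) succ=(1,0,0) retry=(0,1,2)

counter=3 r=(3,2,2) succ=(1,0,0) retry=(0,1,2)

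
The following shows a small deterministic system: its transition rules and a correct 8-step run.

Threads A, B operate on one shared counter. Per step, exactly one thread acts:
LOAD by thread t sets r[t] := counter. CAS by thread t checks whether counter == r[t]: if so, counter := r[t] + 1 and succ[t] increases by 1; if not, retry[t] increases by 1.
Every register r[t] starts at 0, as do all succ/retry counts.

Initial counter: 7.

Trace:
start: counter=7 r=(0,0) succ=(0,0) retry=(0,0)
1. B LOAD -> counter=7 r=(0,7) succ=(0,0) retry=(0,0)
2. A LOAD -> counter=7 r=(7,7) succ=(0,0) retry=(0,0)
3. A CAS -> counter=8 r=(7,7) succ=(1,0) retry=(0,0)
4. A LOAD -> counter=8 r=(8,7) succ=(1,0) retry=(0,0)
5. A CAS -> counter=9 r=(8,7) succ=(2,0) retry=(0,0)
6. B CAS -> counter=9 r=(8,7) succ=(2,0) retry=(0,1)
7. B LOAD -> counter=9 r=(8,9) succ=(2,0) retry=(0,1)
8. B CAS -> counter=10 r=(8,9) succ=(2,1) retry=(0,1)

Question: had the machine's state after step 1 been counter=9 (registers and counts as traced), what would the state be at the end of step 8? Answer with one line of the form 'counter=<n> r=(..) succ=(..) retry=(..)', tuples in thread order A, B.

counter=12 r=(10,11) succ=(2,1) retry=(0,1)

state after step 1 := counter=9 r=(0,7) succ=(0,0) retry=(0,0)
2. A LOAD -> counter=9 r=(9,7) succ=(0,0) retry=(0,0)
3. A CAS -> counter=10 r=(9,7) succ=(1,0) retry=(0,0)
4. A LOAD -> counter=10 r=(10,7) succ=(1,0) retry=(0,0)
5. A CAS -> counter=11 r=(10,7) succ=(2,0) retry=(0,0)
6. B CAS -> counter=11 r=(10,7) succ=(2,0) retry=(0,1)
7. B LOAD -> counter=11 r=(10,11) succ=(2,0) retry=(0,1)
8. B CAS -> counter=12 r=(10,11) succ=(2,1) retry=(0,1)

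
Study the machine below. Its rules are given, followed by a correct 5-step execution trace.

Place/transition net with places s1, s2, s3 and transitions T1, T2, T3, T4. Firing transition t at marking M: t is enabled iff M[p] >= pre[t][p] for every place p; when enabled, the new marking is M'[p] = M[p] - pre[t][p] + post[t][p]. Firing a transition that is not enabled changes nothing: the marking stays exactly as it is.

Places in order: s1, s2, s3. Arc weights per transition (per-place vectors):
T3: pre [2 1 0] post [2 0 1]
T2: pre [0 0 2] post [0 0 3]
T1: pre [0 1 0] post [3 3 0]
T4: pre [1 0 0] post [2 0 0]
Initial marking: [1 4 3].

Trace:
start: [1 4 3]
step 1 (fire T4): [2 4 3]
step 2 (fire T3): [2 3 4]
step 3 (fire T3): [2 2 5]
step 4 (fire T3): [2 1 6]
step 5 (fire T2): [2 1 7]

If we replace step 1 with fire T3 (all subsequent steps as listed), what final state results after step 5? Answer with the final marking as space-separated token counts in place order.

1 4 4

(re-executing from step 1 with the substitution; state before step 1: [1 4 3])
step 1 (fire T3): [1 4 3]
step 2 (fire T3): [1 4 3]
step 3 (fire T3): [1 4 3]
step 4 (fire T3): [1 4 3]
step 5 (fire T2): [1 4 4]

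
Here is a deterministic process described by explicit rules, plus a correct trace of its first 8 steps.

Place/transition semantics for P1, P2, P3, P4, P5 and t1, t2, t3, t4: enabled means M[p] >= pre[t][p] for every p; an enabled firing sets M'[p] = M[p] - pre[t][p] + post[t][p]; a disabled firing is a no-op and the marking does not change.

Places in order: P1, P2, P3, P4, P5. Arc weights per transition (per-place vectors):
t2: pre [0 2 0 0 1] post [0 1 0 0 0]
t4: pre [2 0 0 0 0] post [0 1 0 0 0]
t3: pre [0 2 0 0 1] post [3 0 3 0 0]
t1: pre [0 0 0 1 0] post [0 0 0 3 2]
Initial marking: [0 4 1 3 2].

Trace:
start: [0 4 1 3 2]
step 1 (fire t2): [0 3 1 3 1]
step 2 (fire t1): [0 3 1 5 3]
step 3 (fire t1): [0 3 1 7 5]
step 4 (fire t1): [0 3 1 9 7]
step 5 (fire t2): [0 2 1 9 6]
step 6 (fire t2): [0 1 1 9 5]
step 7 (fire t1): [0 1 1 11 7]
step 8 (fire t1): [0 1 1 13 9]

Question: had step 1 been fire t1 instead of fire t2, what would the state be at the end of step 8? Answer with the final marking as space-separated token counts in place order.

0 2 1 15 12

(re-executing from step 1 with the substitution; state before step 1: [0 4 1 3 2])
step 1 (fire t1): [0 4 1 5 4]
step 2 (fire t1): [0 4 1 7 6]
step 3 (fire t1): [0 4 1 9 8]
step 4 (fire t1): [0 4 1 11 10]
step 5 (fire t2): [0 3 1 11 9]
step 6 (fire t2): [0 2 1 11 8]
step 7 (fire t1): [0 2 1 13 10]
step 8 (fire t1): [0 2 1 15 12]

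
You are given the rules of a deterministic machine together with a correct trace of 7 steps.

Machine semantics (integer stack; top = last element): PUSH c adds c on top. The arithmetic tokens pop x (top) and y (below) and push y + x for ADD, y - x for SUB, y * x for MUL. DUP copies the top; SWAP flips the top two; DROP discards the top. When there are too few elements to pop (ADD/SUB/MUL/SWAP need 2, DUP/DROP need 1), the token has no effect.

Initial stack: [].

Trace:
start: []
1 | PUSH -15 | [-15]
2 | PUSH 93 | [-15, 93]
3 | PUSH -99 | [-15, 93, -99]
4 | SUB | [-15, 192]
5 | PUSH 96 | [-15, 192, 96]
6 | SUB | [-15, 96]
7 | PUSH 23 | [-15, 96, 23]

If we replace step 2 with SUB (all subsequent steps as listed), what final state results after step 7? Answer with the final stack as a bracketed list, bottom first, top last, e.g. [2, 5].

[-12, 23]

(re-executing from step 2 with the substitution; state before step 2: [-15])
2 | SUB | [-15]
3 | PUSH -99 | [-15, -99]
4 | SUB | [84]
5 | PUSH 96 | [84, 96]
6 | SUB | [-12]
7 | PUSH 23 | [-12, 23]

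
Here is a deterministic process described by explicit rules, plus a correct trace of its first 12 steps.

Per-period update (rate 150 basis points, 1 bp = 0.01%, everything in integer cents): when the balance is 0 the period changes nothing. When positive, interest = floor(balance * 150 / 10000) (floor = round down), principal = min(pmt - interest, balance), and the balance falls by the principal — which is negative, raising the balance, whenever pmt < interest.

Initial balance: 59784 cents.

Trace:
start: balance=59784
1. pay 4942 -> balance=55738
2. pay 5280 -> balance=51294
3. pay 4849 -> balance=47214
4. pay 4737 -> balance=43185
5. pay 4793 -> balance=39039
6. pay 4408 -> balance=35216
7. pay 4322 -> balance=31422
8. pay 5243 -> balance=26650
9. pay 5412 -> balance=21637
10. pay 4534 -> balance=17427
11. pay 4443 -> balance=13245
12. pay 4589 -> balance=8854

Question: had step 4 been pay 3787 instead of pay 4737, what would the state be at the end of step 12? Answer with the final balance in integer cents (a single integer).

(re-executing from step 4 with the substitution; state before step 4: balance=47214)
4. pay 3787 -> balance=44135
5. pay 4793 -> balance=40004
6. pay 4408 -> balance=36196
7. pay 4322 -> balance=32416
8. pay 5243 -> balance=27659
9. pay 5412 -> balance=22661
10. pay 4534 -> balance=18466
11. pay 4443 -> balance=14299
12. pay 4589 -> balance=9924

9924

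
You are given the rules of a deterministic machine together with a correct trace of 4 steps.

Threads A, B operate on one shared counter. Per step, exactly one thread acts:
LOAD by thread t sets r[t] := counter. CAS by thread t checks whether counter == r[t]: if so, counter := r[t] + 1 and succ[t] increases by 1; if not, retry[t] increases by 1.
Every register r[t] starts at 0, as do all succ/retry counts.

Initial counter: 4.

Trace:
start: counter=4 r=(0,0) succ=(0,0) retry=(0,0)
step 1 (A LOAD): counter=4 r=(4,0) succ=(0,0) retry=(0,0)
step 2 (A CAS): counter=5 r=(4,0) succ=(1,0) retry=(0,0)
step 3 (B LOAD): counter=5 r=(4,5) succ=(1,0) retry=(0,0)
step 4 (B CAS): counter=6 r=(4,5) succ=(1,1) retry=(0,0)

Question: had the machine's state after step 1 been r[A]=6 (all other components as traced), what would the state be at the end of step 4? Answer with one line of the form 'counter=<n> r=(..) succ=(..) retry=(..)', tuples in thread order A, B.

state after step 1 := counter=4 r=(6,0) succ=(0,0) retry=(0,0)
step 2 (A CAS): counter=4 r=(6,0) succ=(0,0) retry=(1,0)
step 3 (B LOAD): counter=4 r=(6,4) succ=(0,0) retry=(1,0)
step 4 (B CAS): counter=5 r=(6,4) succ=(0,1) retry=(1,0)

counter=5 r=(6,4) succ=(0,1) retry=(1,0)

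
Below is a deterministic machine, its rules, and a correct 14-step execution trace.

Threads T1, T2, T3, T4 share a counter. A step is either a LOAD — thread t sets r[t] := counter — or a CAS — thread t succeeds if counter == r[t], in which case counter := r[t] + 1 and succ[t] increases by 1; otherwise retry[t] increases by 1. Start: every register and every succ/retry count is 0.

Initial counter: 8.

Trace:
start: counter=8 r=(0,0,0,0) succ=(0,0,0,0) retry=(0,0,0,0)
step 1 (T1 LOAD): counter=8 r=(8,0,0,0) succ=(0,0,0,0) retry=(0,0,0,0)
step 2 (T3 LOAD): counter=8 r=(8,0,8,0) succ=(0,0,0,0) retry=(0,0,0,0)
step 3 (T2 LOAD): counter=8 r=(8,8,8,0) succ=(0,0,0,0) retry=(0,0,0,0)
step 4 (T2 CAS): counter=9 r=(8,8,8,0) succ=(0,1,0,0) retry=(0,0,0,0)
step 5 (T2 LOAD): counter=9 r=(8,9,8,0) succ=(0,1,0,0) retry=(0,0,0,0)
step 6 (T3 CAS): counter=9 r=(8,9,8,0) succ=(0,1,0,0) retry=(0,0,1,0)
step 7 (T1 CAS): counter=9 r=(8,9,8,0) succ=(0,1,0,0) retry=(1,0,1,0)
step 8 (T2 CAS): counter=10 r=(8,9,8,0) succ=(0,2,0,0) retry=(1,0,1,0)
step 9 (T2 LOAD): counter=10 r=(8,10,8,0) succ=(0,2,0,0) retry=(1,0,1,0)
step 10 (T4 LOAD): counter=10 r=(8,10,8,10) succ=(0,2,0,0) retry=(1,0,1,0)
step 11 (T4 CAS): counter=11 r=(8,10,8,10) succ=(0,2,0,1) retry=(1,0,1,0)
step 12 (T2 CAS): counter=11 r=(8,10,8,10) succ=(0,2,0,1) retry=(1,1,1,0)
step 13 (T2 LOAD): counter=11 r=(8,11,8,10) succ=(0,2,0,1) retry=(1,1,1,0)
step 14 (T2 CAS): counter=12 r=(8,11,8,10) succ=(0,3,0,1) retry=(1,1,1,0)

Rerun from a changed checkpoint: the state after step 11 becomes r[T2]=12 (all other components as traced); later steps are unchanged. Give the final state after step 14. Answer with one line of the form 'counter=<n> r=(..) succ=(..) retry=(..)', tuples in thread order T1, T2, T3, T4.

counter=12 r=(8,11,8,10) succ=(0,3,0,1) retry=(1,1,1,0)

state after step 11 := counter=11 r=(8,12,8,10) succ=(0,2,0,1) retry=(1,0,1,0)
step 12 (T2 CAS): counter=11 r=(8,12,8,10) succ=(0,2,0,1) retry=(1,1,1,0)
step 13 (T2 LOAD): counter=11 r=(8,11,8,10) succ=(0,2,0,1) retry=(1,1,1,0)
step 14 (T2 CAS): counter=12 r=(8,11,8,10) succ=(0,3,0,1) retry=(1,1,1,0)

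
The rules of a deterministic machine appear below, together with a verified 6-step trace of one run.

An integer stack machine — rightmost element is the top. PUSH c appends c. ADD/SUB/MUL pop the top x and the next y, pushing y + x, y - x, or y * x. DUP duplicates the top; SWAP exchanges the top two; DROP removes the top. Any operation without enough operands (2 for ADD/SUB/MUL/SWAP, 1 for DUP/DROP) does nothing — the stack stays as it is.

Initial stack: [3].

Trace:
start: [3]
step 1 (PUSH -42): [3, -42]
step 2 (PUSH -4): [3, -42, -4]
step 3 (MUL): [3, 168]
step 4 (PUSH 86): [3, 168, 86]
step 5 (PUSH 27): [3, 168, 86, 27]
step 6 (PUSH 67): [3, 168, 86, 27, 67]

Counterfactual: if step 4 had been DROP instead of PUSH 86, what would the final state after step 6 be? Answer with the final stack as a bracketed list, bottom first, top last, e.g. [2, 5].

(re-executing from step 4 with the substitution; state before step 4: [3, 168])
step 4 (DROP): [3]
step 5 (PUSH 27): [3, 27]
step 6 (PUSH 67): [3, 27, 67]

[3, 27, 67]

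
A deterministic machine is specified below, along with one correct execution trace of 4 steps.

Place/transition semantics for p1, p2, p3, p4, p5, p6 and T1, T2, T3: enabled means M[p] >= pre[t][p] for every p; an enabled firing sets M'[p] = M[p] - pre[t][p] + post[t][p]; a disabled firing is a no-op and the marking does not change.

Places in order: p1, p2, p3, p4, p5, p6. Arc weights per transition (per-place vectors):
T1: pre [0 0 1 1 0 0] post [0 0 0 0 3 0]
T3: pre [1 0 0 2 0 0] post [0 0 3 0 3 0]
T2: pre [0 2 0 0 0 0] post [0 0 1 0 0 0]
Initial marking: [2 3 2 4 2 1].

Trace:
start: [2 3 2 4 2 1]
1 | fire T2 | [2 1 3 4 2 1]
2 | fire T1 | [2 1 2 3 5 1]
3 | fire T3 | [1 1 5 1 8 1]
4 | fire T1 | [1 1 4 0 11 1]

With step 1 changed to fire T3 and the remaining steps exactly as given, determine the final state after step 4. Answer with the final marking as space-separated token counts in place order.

(re-executing from step 1 with the substitution; state before step 1: [2 3 2 4 2 1])
1 | fire T3 | [1 3 5 2 5 1]
2 | fire T1 | [1 3 4 1 8 1]
3 | fire T3 | [1 3 4 1 8 1]
4 | fire T1 | [1 3 3 0 11 1]

1 3 3 0 11 1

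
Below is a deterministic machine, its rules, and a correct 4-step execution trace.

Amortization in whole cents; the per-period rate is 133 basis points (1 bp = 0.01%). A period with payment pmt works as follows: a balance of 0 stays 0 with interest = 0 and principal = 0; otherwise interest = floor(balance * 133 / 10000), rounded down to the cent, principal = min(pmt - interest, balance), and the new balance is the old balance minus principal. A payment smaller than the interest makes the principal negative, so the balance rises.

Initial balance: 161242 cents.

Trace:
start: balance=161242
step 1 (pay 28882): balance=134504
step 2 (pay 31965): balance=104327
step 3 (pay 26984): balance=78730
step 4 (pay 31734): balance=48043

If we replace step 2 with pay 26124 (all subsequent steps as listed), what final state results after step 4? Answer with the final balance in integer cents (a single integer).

(re-executing from step 2 with the substitution; state before step 2: balance=134504)
step 2 (pay 26124): balance=110168
step 3 (pay 26984): balance=84649
step 4 (pay 31734): balance=54040

54040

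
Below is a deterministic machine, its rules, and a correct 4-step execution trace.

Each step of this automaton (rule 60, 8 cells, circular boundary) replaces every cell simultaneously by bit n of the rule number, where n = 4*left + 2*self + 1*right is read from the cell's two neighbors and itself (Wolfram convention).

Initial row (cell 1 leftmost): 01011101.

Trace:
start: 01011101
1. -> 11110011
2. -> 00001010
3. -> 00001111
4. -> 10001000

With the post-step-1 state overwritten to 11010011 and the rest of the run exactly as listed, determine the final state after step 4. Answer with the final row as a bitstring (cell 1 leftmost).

state after step 1 := 11010011
2. -> 00111010
3. -> 00100111
4. -> 10110100

10110100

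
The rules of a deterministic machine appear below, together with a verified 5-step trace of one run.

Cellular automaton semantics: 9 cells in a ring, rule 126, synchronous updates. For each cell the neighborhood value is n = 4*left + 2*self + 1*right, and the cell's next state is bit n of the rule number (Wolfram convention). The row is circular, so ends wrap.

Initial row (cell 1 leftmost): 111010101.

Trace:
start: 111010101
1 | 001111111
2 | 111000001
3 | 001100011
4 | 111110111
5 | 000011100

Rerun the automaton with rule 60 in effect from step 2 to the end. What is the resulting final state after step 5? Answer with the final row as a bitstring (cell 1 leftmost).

110011000

(re-executing steps 2..5 under rule 60; state before step 2: 001111111)
2 | 101000000
3 | 111100000
4 | 100010000
5 | 110011000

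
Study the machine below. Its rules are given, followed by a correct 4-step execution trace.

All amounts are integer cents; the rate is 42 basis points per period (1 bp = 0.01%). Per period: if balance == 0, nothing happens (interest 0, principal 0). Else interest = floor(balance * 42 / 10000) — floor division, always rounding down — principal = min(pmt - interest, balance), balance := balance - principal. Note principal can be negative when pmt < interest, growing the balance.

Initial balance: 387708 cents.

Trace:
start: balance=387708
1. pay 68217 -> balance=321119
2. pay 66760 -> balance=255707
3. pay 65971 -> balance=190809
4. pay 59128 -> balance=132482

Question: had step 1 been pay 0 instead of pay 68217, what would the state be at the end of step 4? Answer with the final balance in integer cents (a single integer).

201563

(re-executing from step 1 with the substitution; state before step 1: balance=387708)
1. pay 0 -> balance=389336
2. pay 66760 -> balance=324211
3. pay 65971 -> balance=259601
4. pay 59128 -> balance=201563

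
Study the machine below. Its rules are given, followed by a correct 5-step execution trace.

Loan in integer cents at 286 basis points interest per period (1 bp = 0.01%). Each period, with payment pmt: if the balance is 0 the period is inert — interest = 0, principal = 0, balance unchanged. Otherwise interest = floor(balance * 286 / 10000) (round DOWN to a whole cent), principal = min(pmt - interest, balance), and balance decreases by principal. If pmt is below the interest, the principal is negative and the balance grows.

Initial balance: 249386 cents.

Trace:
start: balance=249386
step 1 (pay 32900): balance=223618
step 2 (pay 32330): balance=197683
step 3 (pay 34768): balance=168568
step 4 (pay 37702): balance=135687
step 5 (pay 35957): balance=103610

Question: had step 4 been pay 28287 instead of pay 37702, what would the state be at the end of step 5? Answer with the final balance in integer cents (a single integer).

(re-executing from step 4 with the substitution; state before step 4: balance=168568)
step 4 (pay 28287): balance=145102
step 5 (pay 35957): balance=113294

113294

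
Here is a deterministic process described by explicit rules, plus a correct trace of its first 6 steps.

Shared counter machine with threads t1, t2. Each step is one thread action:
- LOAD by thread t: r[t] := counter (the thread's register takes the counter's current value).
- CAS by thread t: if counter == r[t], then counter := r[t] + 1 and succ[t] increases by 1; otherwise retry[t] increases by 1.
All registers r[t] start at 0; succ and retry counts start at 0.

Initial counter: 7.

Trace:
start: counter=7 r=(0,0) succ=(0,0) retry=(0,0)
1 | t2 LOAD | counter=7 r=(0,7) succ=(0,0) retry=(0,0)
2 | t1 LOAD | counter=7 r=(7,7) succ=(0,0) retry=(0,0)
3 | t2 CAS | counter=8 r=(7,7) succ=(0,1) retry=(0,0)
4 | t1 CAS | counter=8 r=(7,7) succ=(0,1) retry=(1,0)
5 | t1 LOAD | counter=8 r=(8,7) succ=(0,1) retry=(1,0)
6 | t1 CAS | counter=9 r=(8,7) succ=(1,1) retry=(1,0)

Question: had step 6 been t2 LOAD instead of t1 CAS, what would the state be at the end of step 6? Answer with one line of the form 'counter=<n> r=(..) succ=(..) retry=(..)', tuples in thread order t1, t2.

counter=8 r=(8,8) succ=(0,1) retry=(1,0)

(re-executing from step 6 with the substitution; state before step 6: counter=8 r=(8,7) succ=(0,1) retry=(1,0))
6 | t2 LOAD | counter=8 r=(8,8) succ=(0,1) retry=(1,0)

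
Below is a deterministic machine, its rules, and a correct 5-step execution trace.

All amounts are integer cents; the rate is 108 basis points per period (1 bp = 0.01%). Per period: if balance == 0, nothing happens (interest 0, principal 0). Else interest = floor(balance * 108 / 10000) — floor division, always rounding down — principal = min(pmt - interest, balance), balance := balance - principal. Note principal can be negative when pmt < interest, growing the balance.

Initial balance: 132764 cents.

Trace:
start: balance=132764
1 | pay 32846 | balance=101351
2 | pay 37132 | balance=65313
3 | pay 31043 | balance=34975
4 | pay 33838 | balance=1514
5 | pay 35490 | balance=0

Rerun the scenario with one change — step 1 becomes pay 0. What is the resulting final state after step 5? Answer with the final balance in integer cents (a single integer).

328

(re-executing from step 1 with the substitution; state before step 1: balance=132764)
1 | pay 0 | balance=134197
2 | pay 37132 | balance=98514
3 | pay 31043 | balance=68534
4 | pay 33838 | balance=35436
5 | pay 35490 | balance=328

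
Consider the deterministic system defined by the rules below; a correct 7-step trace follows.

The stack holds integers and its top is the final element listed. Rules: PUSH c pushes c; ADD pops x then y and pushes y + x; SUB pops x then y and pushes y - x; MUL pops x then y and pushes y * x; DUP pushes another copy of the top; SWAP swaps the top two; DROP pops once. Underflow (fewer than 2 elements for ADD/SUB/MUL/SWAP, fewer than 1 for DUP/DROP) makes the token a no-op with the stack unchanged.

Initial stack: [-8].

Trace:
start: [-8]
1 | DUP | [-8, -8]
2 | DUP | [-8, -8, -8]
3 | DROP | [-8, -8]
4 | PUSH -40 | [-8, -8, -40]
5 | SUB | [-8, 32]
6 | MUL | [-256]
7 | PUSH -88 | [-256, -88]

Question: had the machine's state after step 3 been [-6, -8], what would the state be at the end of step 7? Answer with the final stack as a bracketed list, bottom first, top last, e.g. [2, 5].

[-192, -88]

state after step 3 := [-6, -8]
4 | PUSH -40 | [-6, -8, -40]
5 | SUB | [-6, 32]
6 | MUL | [-192]
7 | PUSH -88 | [-192, -88]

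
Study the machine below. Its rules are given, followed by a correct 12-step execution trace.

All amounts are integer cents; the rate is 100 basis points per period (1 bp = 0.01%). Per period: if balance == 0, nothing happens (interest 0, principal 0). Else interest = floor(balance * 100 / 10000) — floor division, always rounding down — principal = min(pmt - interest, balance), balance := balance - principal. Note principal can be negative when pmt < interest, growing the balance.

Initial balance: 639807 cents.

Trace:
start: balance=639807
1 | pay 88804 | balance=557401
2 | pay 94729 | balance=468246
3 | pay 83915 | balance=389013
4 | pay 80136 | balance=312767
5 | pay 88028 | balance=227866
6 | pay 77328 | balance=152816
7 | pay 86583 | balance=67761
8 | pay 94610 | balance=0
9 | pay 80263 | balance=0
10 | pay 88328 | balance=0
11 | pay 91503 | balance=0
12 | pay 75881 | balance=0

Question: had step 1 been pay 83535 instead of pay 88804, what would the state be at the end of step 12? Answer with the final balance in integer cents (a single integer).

(re-executing from step 1 with the substitution; state before step 1: balance=639807)
1 | pay 83535 | balance=562670
2 | pay 94729 | balance=473567
3 | pay 83915 | balance=394387
4 | pay 80136 | balance=318194
5 | pay 88028 | balance=233347
6 | pay 77328 | balance=158352
7 | pay 86583 | balance=73352
8 | pay 94610 | balance=0
9 | pay 80263 | balance=0
10 | pay 88328 | balance=0
11 | pay 91503 | balance=0
12 | pay 75881 | balance=0

0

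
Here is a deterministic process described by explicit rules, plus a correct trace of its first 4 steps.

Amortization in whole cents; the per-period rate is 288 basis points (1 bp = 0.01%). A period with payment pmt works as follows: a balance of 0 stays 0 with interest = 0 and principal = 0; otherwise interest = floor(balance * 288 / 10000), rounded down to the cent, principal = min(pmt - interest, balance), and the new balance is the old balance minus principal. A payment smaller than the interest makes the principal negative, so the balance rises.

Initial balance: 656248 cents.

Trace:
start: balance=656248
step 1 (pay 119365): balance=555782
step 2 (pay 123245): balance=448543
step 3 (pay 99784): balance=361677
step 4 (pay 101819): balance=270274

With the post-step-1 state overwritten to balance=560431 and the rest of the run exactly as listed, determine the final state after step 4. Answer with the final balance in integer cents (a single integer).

state after step 1 := balance=560431
step 2 (pay 123245): balance=453326
step 3 (pay 99784): balance=366597
step 4 (pay 101819): balance=275335

275335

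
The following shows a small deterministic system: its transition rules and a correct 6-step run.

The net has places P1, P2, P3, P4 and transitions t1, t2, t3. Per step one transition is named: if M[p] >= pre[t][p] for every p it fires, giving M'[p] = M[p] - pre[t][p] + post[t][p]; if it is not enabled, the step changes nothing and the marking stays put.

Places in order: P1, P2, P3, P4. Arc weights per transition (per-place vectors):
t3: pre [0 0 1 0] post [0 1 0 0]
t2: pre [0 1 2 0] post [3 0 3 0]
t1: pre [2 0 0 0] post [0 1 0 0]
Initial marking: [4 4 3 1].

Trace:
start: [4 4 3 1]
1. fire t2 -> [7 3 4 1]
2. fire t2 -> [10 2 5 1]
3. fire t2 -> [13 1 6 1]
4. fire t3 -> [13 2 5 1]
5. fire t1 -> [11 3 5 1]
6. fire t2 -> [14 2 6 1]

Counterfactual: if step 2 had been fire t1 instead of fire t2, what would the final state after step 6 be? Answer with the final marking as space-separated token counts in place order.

(re-executing from step 2 with the substitution; state before step 2: [7 3 4 1])
2. fire t1 -> [5 4 4 1]
3. fire t2 -> [8 3 5 1]
4. fire t3 -> [8 4 4 1]
5. fire t1 -> [6 5 4 1]
6. fire t2 -> [9 4 5 1]

9 4 5 1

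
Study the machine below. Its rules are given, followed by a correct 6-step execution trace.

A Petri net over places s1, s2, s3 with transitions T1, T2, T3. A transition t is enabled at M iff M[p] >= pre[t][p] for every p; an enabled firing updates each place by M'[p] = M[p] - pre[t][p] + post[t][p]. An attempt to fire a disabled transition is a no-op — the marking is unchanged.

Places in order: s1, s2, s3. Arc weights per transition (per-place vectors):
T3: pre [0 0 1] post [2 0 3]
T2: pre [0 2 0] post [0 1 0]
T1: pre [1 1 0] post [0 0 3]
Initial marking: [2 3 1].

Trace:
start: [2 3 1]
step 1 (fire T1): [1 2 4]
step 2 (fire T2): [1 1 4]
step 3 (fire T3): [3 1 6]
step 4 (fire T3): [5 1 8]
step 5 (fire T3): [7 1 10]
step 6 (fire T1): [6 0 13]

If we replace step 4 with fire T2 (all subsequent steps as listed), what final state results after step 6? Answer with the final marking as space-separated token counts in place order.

4 0 11

(re-executing from step 4 with the substitution; state before step 4: [3 1 6])
step 4 (fire T2): [3 1 6]
step 5 (fire T3): [5 1 8]
step 6 (fire T1): [4 0 11]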